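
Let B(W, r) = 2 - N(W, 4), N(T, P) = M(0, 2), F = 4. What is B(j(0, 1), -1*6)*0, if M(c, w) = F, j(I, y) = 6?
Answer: 0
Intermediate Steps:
M(c, w) = 4
N(T, P) = 4
B(W, r) = -2 (B(W, r) = 2 - 1*4 = 2 - 4 = -2)
B(j(0, 1), -1*6)*0 = -2*0 = 0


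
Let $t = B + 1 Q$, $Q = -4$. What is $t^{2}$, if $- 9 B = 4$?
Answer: $\frac{1600}{81} \approx 19.753$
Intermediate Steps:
$B = - \frac{4}{9}$ ($B = \left(- \frac{1}{9}\right) 4 = - \frac{4}{9} \approx -0.44444$)
$t = - \frac{40}{9}$ ($t = - \frac{4}{9} + 1 \left(-4\right) = - \frac{4}{9} - 4 = - \frac{40}{9} \approx -4.4444$)
$t^{2} = \left(- \frac{40}{9}\right)^{2} = \frac{1600}{81}$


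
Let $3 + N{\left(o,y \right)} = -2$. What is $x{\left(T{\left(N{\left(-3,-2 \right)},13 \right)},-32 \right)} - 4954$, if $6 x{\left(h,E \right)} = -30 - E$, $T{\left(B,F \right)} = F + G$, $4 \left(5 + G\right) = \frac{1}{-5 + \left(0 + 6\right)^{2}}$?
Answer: $- \frac{14861}{3} \approx -4953.7$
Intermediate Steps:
$G = - \frac{619}{124}$ ($G = -5 + \frac{1}{4 \left(-5 + \left(0 + 6\right)^{2}\right)} = -5 + \frac{1}{4 \left(-5 + 6^{2}\right)} = -5 + \frac{1}{4 \left(-5 + 36\right)} = -5 + \frac{1}{4 \cdot 31} = -5 + \frac{1}{4} \cdot \frac{1}{31} = -5 + \frac{1}{124} = - \frac{619}{124} \approx -4.9919$)
$N{\left(o,y \right)} = -5$ ($N{\left(o,y \right)} = -3 - 2 = -5$)
$T{\left(B,F \right)} = - \frac{619}{124} + F$ ($T{\left(B,F \right)} = F - \frac{619}{124} = - \frac{619}{124} + F$)
$x{\left(h,E \right)} = -5 - \frac{E}{6}$ ($x{\left(h,E \right)} = \frac{-30 - E}{6} = -5 - \frac{E}{6}$)
$x{\left(T{\left(N{\left(-3,-2 \right)},13 \right)},-32 \right)} - 4954 = \left(-5 - - \frac{16}{3}\right) - 4954 = \left(-5 + \frac{16}{3}\right) - 4954 = \frac{1}{3} - 4954 = - \frac{14861}{3}$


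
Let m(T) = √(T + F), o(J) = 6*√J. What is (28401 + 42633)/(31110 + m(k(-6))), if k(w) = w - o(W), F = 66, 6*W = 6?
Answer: 122770430/53768447 - 11839*√6/53768447 ≈ 2.2828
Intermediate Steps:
W = 1 (W = (⅙)*6 = 1)
k(w) = -6 + w (k(w) = w - 6*√1 = w - 6 = -6 + w)
m(T) = √(66 + T) (m(T) = √(T + 66) = √(66 + T))
(28401 + 42633)/(31110 + m(k(-6))) = (28401 + 42633)/(31110 + √(66 + (-6 - 6))) = 71034/(31110 + √(66 - 12)) = 71034/(31110 + √54) = 71034/(31110 + 3*√6)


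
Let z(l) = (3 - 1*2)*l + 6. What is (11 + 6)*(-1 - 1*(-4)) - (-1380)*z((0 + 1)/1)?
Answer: 9711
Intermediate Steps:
z(l) = 6 + l (z(l) = (3 - 2)*l + 6 = 1*l + 6 = l + 6 = 6 + l)
(11 + 6)*(-1 - 1*(-4)) - (-1380)*z((0 + 1)/1) = (11 + 6)*(-1 - 1*(-4)) - (-1380)*(6 + (0 + 1)/1) = 17*(-1 + 4) - (-1380)*(6 + 1*1) = 17*3 - (-1380)*(6 + 1) = 51 - (-1380)*7 = 51 - 92*(-105) = 51 + 9660 = 9711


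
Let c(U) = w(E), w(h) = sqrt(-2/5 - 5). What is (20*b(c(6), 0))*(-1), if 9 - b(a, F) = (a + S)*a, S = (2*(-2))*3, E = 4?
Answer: -288 - 144*I*sqrt(15) ≈ -288.0 - 557.71*I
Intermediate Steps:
S = -12 (S = -4*3 = -12)
w(h) = 3*I*sqrt(15)/5 (w(h) = sqrt(-2*1/5 - 5) = sqrt(-2/5 - 5) = sqrt(-27/5) = 3*I*sqrt(15)/5)
c(U) = 3*I*sqrt(15)/5
b(a, F) = 9 - a*(-12 + a) (b(a, F) = 9 - (a - 12)*a = 9 - (-12 + a)*a = 9 - a*(-12 + a))
(20*b(c(6), 0))*(-1) = (20*(9 - (3*I*sqrt(15)/5)**2 + 12*(3*I*sqrt(15)/5)))*(-1) = (20*(9 - 1*(-27/5) + 36*I*sqrt(15)/5))*(-1) = (20*(9 + 27/5 + 36*I*sqrt(15)/5))*(-1) = (20*(72/5 + 36*I*sqrt(15)/5))*(-1) = (288 + 144*I*sqrt(15))*(-1) = -288 - 144*I*sqrt(15)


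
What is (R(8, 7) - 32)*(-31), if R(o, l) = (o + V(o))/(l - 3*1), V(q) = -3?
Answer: 3813/4 ≈ 953.25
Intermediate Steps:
R(o, l) = (-3 + o)/(-3 + l) (R(o, l) = (o - 3)/(l - 3*1) = (-3 + o)/(l - 3) = (-3 + o)/(-3 + l))
(R(8, 7) - 32)*(-31) = ((-3 + 8)/(-3 + 7) - 32)*(-31) = (5/4 - 32)*(-31) = -123/4*(-31) = 3813/4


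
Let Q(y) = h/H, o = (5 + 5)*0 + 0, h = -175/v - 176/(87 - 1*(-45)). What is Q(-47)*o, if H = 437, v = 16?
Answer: 0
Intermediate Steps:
h = -589/48 (h = -175/16 - 176/(87 - 1*(-45)) = -175*1/16 - 176/(87 + 45) = -175/16 - 176/132 = -175/16 - 176*1/132 = -175/16 - 4/3 = -589/48 ≈ -12.271)
o = 0 (o = 10*0 + 0 = 0 + 0 = 0)
Q(y) = -31/1104 (Q(y) = -589/48/437 = -589/48*1/437 = -31/1104)
Q(-47)*o = -31/1104*0 = 0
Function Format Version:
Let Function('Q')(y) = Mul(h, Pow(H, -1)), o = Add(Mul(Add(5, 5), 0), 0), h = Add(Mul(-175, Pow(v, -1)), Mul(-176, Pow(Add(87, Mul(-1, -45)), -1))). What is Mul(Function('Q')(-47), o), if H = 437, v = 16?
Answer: 0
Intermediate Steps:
h = Rational(-589, 48) (h = Add(Mul(-175, Pow(16, -1)), Mul(-176, Pow(Add(87, Mul(-1, -45)), -1))) = Add(Mul(-175, Rational(1, 16)), Mul(-176, Pow(Add(87, 45), -1))) = Add(Rational(-175, 16), Mul(-176, Pow(132, -1))) = Add(Rational(-175, 16), Mul(-176, Rational(1, 132))) = Add(Rational(-175, 16), Rational(-4, 3)) = Rational(-589, 48) ≈ -12.271)
o = 0 (o = Add(Mul(10, 0), 0) = Add(0, 0) = 0)
Function('Q')(y) = Rational(-31, 1104) (Function('Q')(y) = Mul(Rational(-589, 48), Pow(437, -1)) = Mul(Rational(-589, 48), Rational(1, 437)) = Rational(-31, 1104))
Mul(Function('Q')(-47), o) = Mul(Rational(-31, 1104), 0) = 0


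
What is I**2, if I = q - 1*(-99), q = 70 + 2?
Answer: 29241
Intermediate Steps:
q = 72
I = 171 (I = 72 - 1*(-99) = 72 + 99 = 171)
I**2 = 171**2 = 29241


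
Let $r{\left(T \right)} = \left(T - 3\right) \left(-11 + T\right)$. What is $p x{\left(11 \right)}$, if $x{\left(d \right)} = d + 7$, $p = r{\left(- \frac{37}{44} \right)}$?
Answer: $\frac{792441}{968} \approx 818.64$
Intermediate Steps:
$r{\left(T \right)} = \left(-11 + T\right) \left(-3 + T\right)$ ($r{\left(T \right)} = \left(-3 + T\right) \left(-11 + T\right) = \left(-11 + T\right) \left(-3 + T\right)$)
$p = \frac{88049}{1936}$ ($p = 33 + \left(- \frac{37}{44}\right)^{2} - 14 \left(- \frac{37}{44}\right) = 33 + \left(\left(-37\right) \frac{1}{44}\right)^{2} - 14 \left(\left(-37\right) \frac{1}{44}\right) = 33 + \left(- \frac{37}{44}\right)^{2} - - \frac{259}{22} = 33 + \frac{1369}{1936} + \frac{259}{22} = \frac{88049}{1936} \approx 45.48$)
$x{\left(d \right)} = 7 + d$
$p x{\left(11 \right)} = \frac{88049 \left(7 + 11\right)}{1936} = \frac{88049}{1936} \cdot 18 = \frac{792441}{968}$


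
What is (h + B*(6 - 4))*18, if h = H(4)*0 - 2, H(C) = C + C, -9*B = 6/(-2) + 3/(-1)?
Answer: -12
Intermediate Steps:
B = ⅔ (B = -(6/(-2) + 3/(-1))/9 = -(6*(-½) + 3*(-1))/9 = -(-3 - 3)/9 = -⅑*(-6) = ⅔ ≈ 0.66667)
H(C) = 2*C
h = -2 (h = (2*4)*0 - 2 = 8*0 - 2 = 0 - 2 = -2)
(h + B*(6 - 4))*18 = (-2 + 2*(6 - 4)/3)*18 = (-2 + (⅔)*2)*18 = (-2 + 4/3)*18 = -⅔*18 = -12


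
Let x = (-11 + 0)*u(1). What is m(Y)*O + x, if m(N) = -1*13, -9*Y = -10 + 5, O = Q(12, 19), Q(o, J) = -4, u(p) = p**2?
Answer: 41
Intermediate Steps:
O = -4
x = -11 (x = (-11 + 0)*1**2 = -11*1 = -11)
Y = 5/9 (Y = -(-10 + 5)/9 = -1/9*(-5) = 5/9 ≈ 0.55556)
m(N) = -13
m(Y)*O + x = -13*(-4) - 11 = 52 - 11 = 41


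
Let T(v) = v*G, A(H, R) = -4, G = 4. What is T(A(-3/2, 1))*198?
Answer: -3168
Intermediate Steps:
T(v) = 4*v (T(v) = v*4 = 4*v)
T(A(-3/2, 1))*198 = (4*(-4))*198 = -16*198 = -3168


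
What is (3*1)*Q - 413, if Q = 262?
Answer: 373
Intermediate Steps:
(3*1)*Q - 413 = (3*1)*262 - 413 = 3*262 - 413 = 786 - 413 = 373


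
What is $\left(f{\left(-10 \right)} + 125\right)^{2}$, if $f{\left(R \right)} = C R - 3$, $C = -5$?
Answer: $29584$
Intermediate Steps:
$f{\left(R \right)} = -3 - 5 R$ ($f{\left(R \right)} = - 5 R - 3 = -3 - 5 R$)
$\left(f{\left(-10 \right)} + 125\right)^{2} = \left(\left(-3 - -50\right) + 125\right)^{2} = \left(\left(-3 + 50\right) + 125\right)^{2} = \left(47 + 125\right)^{2} = 172^{2} = 29584$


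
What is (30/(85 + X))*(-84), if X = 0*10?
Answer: -504/17 ≈ -29.647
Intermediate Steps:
X = 0
(30/(85 + X))*(-84) = (30/(85 + 0))*(-84) = (30/85)*(-84) = ((1/85)*30)*(-84) = (6/17)*(-84) = -504/17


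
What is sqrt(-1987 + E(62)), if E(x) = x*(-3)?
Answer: I*sqrt(2173) ≈ 46.615*I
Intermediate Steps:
E(x) = -3*x
sqrt(-1987 + E(62)) = sqrt(-1987 - 3*62) = sqrt(-1987 - 186) = sqrt(-2173) = I*sqrt(2173)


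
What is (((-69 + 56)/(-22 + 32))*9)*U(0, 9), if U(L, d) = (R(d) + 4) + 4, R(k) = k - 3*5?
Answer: -117/5 ≈ -23.400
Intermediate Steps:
R(k) = -15 + k (R(k) = k - 15 = -15 + k)
U(L, d) = -7 + d (U(L, d) = ((-15 + d) + 4) + 4 = (-11 + d) + 4 = -7 + d)
(((-69 + 56)/(-22 + 32))*9)*U(0, 9) = (((-69 + 56)/(-22 + 32))*9)*(-7 + 9) = (-13/10*9)*2 = (-13*1/10*9)*2 = -13/10*9*2 = -117/10*2 = -117/5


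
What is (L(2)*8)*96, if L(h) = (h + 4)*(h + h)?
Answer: 18432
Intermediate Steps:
L(h) = 2*h*(4 + h) (L(h) = (4 + h)*(2*h) = 2*h*(4 + h))
(L(2)*8)*96 = ((2*2*(4 + 2))*8)*96 = ((2*2*6)*8)*96 = (24*8)*96 = 192*96 = 18432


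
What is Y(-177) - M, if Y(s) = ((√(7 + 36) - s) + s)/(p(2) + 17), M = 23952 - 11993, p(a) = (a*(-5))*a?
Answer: -11959 - √43/3 ≈ -11961.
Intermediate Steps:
p(a) = -5*a² (p(a) = (-5*a)*a = -5*a²)
M = 11959
Y(s) = -√43/3 (Y(s) = ((√(7 + 36) - s) + s)/(-5*2² + 17) = ((√43 - s) + s)/(-5*4 + 17) = √43/(-20 + 17) = √43/(-3) = √43*(-⅓) = -√43/3)
Y(-177) - M = -√43/3 - 1*11959 = -√43/3 - 11959 = -11959 - √43/3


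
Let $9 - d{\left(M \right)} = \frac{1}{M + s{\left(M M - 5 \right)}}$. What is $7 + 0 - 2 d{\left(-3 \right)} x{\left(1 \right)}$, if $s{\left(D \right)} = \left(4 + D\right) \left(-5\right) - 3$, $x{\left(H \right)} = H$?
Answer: $7$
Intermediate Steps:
$s{\left(D \right)} = -23 - 5 D$ ($s{\left(D \right)} = \left(-20 - 5 D\right) - 3 = -23 - 5 D$)
$d{\left(M \right)} = 9 - \frac{1}{2 + M - 5 M^{2}}$ ($d{\left(M \right)} = 9 - \frac{1}{M - \left(23 + 5 \left(M M - 5\right)\right)} = 9 - \frac{1}{M - \left(23 + 5 \left(M^{2} - 5\right)\right)} = 9 - \frac{1}{M - \left(23 + 5 \left(-5 + M^{2}\right)\right)} = 9 - \frac{1}{M - \left(-2 + 5 M^{2}\right)} = 9 - \frac{1}{2 + M - 5 M^{2}}$)
$7 + 0 - 2 d{\left(-3 \right)} x{\left(1 \right)} = 7 + 0 - 2 \frac{-17 - -27 + 45 \left(-3\right)^{2}}{-2 - -3 + 5 \left(-3\right)^{2}} \cdot 1 = 7 + 0 - 2 \frac{-17 + 27 + 45 \cdot 9}{-2 + 3 + 5 \cdot 9} \cdot 1 = 7 + 0 - 2 \frac{-17 + 27 + 405}{-2 + 3 + 45} \cdot 1 = 7 + 0 - 2 \cdot \frac{1}{46} \cdot 415 \cdot 1 = 7 + 0 \left(-2\right) \frac{415}{46} \cdot 1 = 7 + 0 \left(\left(- \frac{415}{23}\right) 1\right) = 7 + 0 \left(- \frac{415}{23}\right) = 7 + 0 = 7$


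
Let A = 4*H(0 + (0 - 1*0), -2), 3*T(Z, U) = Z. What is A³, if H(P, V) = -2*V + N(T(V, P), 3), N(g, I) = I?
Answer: 21952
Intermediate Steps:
T(Z, U) = Z/3
H(P, V) = 3 - 2*V (H(P, V) = -2*V + 3 = 3 - 2*V)
A = 28 (A = 4*(3 - 2*(-2)) = 4*(3 + 4) = 4*7 = 28)
A³ = 28³ = 21952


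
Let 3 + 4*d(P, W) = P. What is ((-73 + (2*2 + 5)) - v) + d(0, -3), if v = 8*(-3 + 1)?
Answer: -195/4 ≈ -48.750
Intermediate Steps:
d(P, W) = -3/4 + P/4
v = -16 (v = 8*(-2) = -16)
((-73 + (2*2 + 5)) - v) + d(0, -3) = ((-73 + (2*2 + 5)) - 1*(-16)) + (-3/4 + (1/4)*0) = ((-73 + (4 + 5)) + 16) + (-3/4 + 0) = ((-73 + 9) + 16) - 3/4 = (-64 + 16) - 3/4 = -48 - 3/4 = -195/4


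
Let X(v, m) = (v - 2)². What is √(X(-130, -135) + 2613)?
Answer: √20037 ≈ 141.55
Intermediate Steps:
X(v, m) = (-2 + v)²
√(X(-130, -135) + 2613) = √((-2 - 130)² + 2613) = √((-132)² + 2613) = √(17424 + 2613) = √20037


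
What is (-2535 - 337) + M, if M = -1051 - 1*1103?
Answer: -5026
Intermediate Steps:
M = -2154 (M = -1051 - 1103 = -2154)
(-2535 - 337) + M = (-2535 - 337) - 2154 = -2872 - 2154 = -5026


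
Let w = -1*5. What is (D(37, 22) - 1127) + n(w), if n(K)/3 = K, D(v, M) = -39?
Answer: -1181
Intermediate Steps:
w = -5
n(K) = 3*K
(D(37, 22) - 1127) + n(w) = (-39 - 1127) + 3*(-5) = -1166 - 15 = -1181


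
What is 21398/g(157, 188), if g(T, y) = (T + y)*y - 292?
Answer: 10699/32284 ≈ 0.33140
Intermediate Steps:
g(T, y) = -292 + y*(T + y) (g(T, y) = y*(T + y) - 292 = -292 + y*(T + y))
21398/g(157, 188) = 21398/(-292 + 188² + 157*188) = 21398/(-292 + 35344 + 29516) = 21398/64568 = 21398*(1/64568) = 10699/32284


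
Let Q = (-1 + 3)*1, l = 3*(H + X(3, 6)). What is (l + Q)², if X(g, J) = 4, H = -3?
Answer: 25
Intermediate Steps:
l = 3 (l = 3*(-3 + 4) = 3*1 = 3)
Q = 2 (Q = 2*1 = 2)
(l + Q)² = (3 + 2)² = 5² = 25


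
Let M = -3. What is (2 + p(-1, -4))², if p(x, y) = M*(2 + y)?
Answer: 64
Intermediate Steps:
p(x, y) = -6 - 3*y (p(x, y) = -3*(2 + y) = -6 - 3*y)
(2 + p(-1, -4))² = (2 + (-6 - 3*(-4)))² = (2 + (-6 + 12))² = (2 + 6)² = 8² = 64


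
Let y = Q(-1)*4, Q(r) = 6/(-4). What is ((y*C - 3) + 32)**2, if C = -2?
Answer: 1681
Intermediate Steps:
Q(r) = -3/2 (Q(r) = 6*(-1/4) = -3/2)
y = -6 (y = -3/2*4 = -6)
((y*C - 3) + 32)**2 = ((-6*(-2) - 3) + 32)**2 = ((12 - 3) + 32)**2 = (9 + 32)**2 = 41**2 = 1681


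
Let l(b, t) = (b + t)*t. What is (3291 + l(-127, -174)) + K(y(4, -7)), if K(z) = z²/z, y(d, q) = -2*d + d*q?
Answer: 55629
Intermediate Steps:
l(b, t) = t*(b + t)
K(z) = z
(3291 + l(-127, -174)) + K(y(4, -7)) = (3291 - 174*(-127 - 174)) + 4*(-2 - 7) = (3291 - 174*(-301)) + 4*(-9) = (3291 + 52374) - 36 = 55665 - 36 = 55629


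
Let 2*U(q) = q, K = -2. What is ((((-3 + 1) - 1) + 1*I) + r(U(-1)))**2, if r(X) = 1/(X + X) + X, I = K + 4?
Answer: 25/4 ≈ 6.2500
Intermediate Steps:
I = 2 (I = -2 + 4 = 2)
U(q) = q/2
r(X) = X + 1/(2*X) (r(X) = 1/(2*X) + X = X + 1/(2*X))
((((-3 + 1) - 1) + 1*I) + r(U(-1)))**2 = ((((-3 + 1) - 1) + 1*2) + ((1/2)*(-1) + 1/(2*(((1/2)*(-1))))))**2 = (((-2 - 1) + 2) + (-1/2 + 1/(2*(-1/2))))**2 = ((-3 + 2) + (-1/2 + (1/2)*(-2)))**2 = (-1 + (-1/2 - 1))**2 = (-1 - 3/2)**2 = (-5/2)**2 = 25/4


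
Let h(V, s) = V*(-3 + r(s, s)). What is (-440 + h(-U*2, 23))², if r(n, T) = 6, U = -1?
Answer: 188356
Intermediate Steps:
h(V, s) = 3*V (h(V, s) = V*(-3 + 6) = V*3 = 3*V)
(-440 + h(-U*2, 23))² = (-440 + 3*(-1*(-1)*2))² = (-440 + 3*(1*2))² = (-440 + 3*2)² = (-440 + 6)² = (-434)² = 188356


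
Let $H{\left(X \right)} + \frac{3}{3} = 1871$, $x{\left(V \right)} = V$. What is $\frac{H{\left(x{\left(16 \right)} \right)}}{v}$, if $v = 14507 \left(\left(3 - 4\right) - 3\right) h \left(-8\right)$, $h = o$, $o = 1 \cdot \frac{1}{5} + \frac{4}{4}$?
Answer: $\frac{4675}{1392672} \approx 0.0033569$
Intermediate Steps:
$H{\left(X \right)} = 1870$ ($H{\left(X \right)} = -1 + 1871 = 1870$)
$o = \frac{6}{5}$ ($o = 1 \cdot \frac{1}{5} + 4 \cdot \frac{1}{4} = \frac{1}{5} + 1 = \frac{6}{5} \approx 1.2$)
$h = \frac{6}{5} \approx 1.2$
$v = \frac{2785344}{5}$ ($v = 14507 \left(\left(3 - 4\right) - 3\right) \frac{6}{5} \left(-8\right) = 14507 \left(-1 - 3\right) \frac{6}{5} \left(-8\right) = 14507 \left(-4\right) \frac{6}{5} \left(-8\right) = 14507 \left(\left(- \frac{24}{5}\right) \left(-8\right)\right) = 14507 \cdot \frac{192}{5} = \frac{2785344}{5} \approx 5.5707 \cdot 10^{5}$)
$\frac{H{\left(x{\left(16 \right)} \right)}}{v} = \frac{1870}{\frac{2785344}{5}} = 1870 \cdot \frac{5}{2785344} = \frac{4675}{1392672}$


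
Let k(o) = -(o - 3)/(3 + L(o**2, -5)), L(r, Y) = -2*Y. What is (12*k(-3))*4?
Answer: 288/13 ≈ 22.154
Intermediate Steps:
k(o) = 3/13 - o/13 (k(o) = -(o - 3)/(3 - 2*(-5)) = -(-3 + o)/(3 + 10) = -(-3 + o)/13 = -(-3/13 + o/13) = 3/13 - o/13)
(12*k(-3))*4 = (12*(3/13 - 1/13*(-3)))*4 = (12*(3/13 + 3/13))*4 = (12*(6/13))*4 = (72/13)*4 = 288/13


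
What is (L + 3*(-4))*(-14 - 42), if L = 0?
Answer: 672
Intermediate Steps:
(L + 3*(-4))*(-14 - 42) = (0 + 3*(-4))*(-14 - 42) = (0 - 12)*(-56) = -12*(-56) = 672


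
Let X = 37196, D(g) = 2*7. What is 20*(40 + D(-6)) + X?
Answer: 38276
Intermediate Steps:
D(g) = 14
20*(40 + D(-6)) + X = 20*(40 + 14) + 37196 = 20*54 + 37196 = 1080 + 37196 = 38276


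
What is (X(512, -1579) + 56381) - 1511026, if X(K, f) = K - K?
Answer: -1454645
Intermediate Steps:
X(K, f) = 0
(X(512, -1579) + 56381) - 1511026 = (0 + 56381) - 1511026 = 56381 - 1511026 = -1454645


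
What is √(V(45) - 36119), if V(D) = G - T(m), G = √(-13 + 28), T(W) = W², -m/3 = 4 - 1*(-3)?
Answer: √(-36560 + √15) ≈ 191.2*I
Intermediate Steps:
m = -21 (m = -3*(4 - 1*(-3)) = -3*(4 + 3) = -3*7 = -21)
G = √15 ≈ 3.8730
V(D) = -441 + √15 (V(D) = √15 - 1*(-21)² = √15 - 1*441 = √15 - 441 = -441 + √15)
√(V(45) - 36119) = √((-441 + √15) - 36119) = √(-36560 + √15)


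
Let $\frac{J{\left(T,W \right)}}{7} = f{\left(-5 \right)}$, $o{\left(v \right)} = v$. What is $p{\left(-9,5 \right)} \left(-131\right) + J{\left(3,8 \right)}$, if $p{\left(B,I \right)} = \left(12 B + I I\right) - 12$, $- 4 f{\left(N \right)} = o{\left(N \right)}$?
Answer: $\frac{49815}{4} \approx 12454.0$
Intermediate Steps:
$f{\left(N \right)} = - \frac{N}{4}$
$J{\left(T,W \right)} = \frac{35}{4}$ ($J{\left(T,W \right)} = 7 \left(\left(- \frac{1}{4}\right) \left(-5\right)\right) = 7 \cdot \frac{5}{4} = \frac{35}{4}$)
$p{\left(B,I \right)} = -12 + I^{2} + 12 B$ ($p{\left(B,I \right)} = \left(12 B + I^{2}\right) - 12 = \left(I^{2} + 12 B\right) - 12 = -12 + I^{2} + 12 B$)
$p{\left(-9,5 \right)} \left(-131\right) + J{\left(3,8 \right)} = \left(-12 + 5^{2} + 12 \left(-9\right)\right) \left(-131\right) + \frac{35}{4} = \left(-12 + 25 - 108\right) \left(-131\right) + \frac{35}{4} = \left(-95\right) \left(-131\right) + \frac{35}{4} = 12445 + \frac{35}{4} = \frac{49815}{4}$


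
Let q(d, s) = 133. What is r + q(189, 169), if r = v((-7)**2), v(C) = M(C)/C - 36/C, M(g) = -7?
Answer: 6474/49 ≈ 132.12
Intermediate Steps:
v(C) = -43/C (v(C) = -7/C - 36/C = -43/C)
r = -43/49 (r = -43/((-7)**2) = -43/49 ≈ -0.87755)
r + q(189, 169) = -43/49 + 133 = 6474/49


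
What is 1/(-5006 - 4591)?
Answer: -1/9597 ≈ -0.00010420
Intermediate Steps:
1/(-5006 - 4591) = 1/(-9597) = -1/9597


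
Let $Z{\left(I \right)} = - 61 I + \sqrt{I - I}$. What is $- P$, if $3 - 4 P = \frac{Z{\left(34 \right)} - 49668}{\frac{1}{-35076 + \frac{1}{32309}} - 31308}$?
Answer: $- \frac{47803615610833}{141921729256292} \approx -0.33683$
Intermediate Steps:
$Z{\left(I \right)} = - 61 I$ ($Z{\left(I \right)} = - 61 I + \sqrt{0} = - 61 I + 0 = - 61 I$)
$P = \frac{47803615610833}{141921729256292}$ ($P = \frac{3}{4} - \frac{\left(\left(-61\right) 34 - 49668\right) \frac{1}{\frac{1}{-35076 + \frac{1}{32309}} - 31308}}{4} = \frac{3}{4} - \frac{\left(-2074 - 49668\right) \frac{1}{\frac{1}{-35076 + \frac{1}{32309}} - 31308}}{4} = \frac{3}{4} - \frac{\left(-51742\right) \frac{1}{\frac{1}{- \frac{1133270483}{32309}} - 31308}}{4} = \frac{3}{4} - \frac{\left(-51742\right) \frac{1}{- \frac{32309}{1133270483} - 31308}}{4} = \frac{3}{4} - \frac{\left(-51742\right) \frac{1}{- \frac{35480432314073}{1133270483}}}{4} = \frac{3}{4} - \frac{\left(-51742\right) \left(- \frac{1133270483}{35480432314073}\right)}{4} = \frac{3}{4} - \frac{29318840665693}{70960864628146} = \frac{47803615610833}{141921729256292} \approx 0.33683$)
$- P = \left(-1\right) \frac{47803615610833}{141921729256292} = - \frac{47803615610833}{141921729256292}$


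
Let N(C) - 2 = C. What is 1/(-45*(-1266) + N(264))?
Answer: 1/57236 ≈ 1.7472e-5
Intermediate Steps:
N(C) = 2 + C
1/(-45*(-1266) + N(264)) = 1/(-45*(-1266) + (2 + 264)) = 1/(56970 + 266) = 1/57236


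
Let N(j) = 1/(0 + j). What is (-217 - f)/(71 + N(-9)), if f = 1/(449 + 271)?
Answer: -156241/51040 ≈ -3.0611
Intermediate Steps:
N(j) = 1/j
f = 1/720 ≈ 0.0013889
(-217 - f)/(71 + N(-9)) = (-217 - 1*1/720)/(71 + 1/(-9)) = (-217 - 1/720)/(71 - ⅑) = -156241/720/(638/9) = (9/638)*(-156241/720) = -156241/51040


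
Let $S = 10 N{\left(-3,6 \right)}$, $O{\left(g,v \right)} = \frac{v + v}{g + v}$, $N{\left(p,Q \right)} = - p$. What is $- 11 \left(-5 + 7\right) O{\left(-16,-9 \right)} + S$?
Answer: $\frac{354}{25} \approx 14.16$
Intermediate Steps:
$O{\left(g,v \right)} = \frac{2 v}{g + v}$
$S = 30$ ($S = 10 \left(\left(-1\right) \left(-3\right)\right) = 10 \cdot 3 = 30$)
$- 11 \left(-5 + 7\right) O{\left(-16,-9 \right)} + S = - 11 \left(-5 + 7\right) 2 \left(-9\right) \frac{1}{-16 - 9} + 30 = \left(-11\right) 2 \cdot 2 \left(-9\right) \frac{1}{-25} + 30 = - 22 \cdot 2 \left(-9\right) \left(- \frac{1}{25}\right) + 30 = \left(-22\right) \frac{18}{25} + 30 = - \frac{396}{25} + 30 = \frac{354}{25}$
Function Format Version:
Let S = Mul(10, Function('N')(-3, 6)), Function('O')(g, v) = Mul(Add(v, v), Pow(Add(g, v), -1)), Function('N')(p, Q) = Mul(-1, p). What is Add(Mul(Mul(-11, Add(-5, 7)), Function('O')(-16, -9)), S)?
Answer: Rational(354, 25) ≈ 14.160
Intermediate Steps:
Function('O')(g, v) = Mul(2, v, Pow(Add(g, v), -1)) (Function('O')(g, v) = Mul(Mul(2, v), Pow(Add(g, v), -1)) = Mul(2, v, Pow(Add(g, v), -1)))
S = 30 (S = Mul(10, Mul(-1, -3)) = Mul(10, 3) = 30)
Add(Mul(Mul(-11, Add(-5, 7)), Function('O')(-16, -9)), S) = Add(Mul(Mul(-11, Add(-5, 7)), Mul(2, -9, Pow(Add(-16, -9), -1))), 30) = Add(Mul(Mul(-11, 2), Mul(2, -9, Pow(-25, -1))), 30) = Add(Mul(-22, Mul(2, -9, Rational(-1, 25))), 30) = Add(Mul(-22, Rational(18, 25)), 30) = Add(Rational(-396, 25), 30) = Rational(354, 25)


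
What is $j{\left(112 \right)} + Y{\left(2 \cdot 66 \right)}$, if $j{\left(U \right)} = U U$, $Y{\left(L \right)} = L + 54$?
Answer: $12730$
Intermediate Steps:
$Y{\left(L \right)} = 54 + L$
$j{\left(U \right)} = U^{2}$
$j{\left(112 \right)} + Y{\left(2 \cdot 66 \right)} = 112^{2} + \left(54 + 2 \cdot 66\right) = 12544 + \left(54 + 132\right) = 12544 + 186 = 12730$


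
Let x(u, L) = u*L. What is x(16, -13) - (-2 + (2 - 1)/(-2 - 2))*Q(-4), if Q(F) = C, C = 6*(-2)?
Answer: -235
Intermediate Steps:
C = -12
Q(F) = -12
x(u, L) = L*u
x(16, -13) - (-2 + (2 - 1)/(-2 - 2))*Q(-4) = -13*16 - (-2 + (2 - 1)/(-2 - 2))*(-12) = -208 - (-2 + 1/(-4))*(-12) = -208 - (-2 + 1*(-1/4))*(-12) = -208 - (-2 - 1/4)*(-12) = -208 - (-9)*(-12)/4 = -208 - 1*27 = -208 - 27 = -235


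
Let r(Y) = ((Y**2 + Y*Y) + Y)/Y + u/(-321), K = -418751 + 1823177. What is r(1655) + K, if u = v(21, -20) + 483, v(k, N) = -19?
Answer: 451883113/321 ≈ 1.4077e+6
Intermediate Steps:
K = 1404426
u = 464 (u = -19 + 483 = 464)
r(Y) = -464/321 + (Y + 2*Y**2)/Y (r(Y) = ((Y**2 + Y*Y) + Y)/Y + 464/(-321) = ((Y**2 + Y**2) + Y)/Y + 464*(-1/321) = (2*Y**2 + Y)/Y - 464/321 = (Y + 2*Y**2)/Y - 464/321 = -464/321 + (Y + 2*Y**2)/Y)
r(1655) + K = (-143/321 + 2*1655) + 1404426 = (-143/321 + 3310) + 1404426 = 1062367/321 + 1404426 = 451883113/321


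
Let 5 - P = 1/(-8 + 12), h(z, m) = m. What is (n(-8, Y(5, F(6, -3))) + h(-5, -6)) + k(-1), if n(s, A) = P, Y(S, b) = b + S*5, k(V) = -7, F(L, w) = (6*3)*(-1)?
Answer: -33/4 ≈ -8.2500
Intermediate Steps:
F(L, w) = -18 (F(L, w) = 18*(-1) = -18)
Y(S, b) = b + 5*S
P = 19/4 (P = 5 - 1/(-8 + 12) = 5 - 1/4 = 5 - 1*¼ = 5 - ¼ = 19/4 ≈ 4.7500)
n(s, A) = 19/4
(n(-8, Y(5, F(6, -3))) + h(-5, -6)) + k(-1) = (19/4 - 6) - 7 = -5/4 - 7 = -33/4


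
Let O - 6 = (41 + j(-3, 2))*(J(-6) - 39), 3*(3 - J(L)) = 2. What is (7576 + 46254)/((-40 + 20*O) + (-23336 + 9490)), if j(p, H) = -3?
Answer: -80745/62449 ≈ -1.2930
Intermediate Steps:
J(L) = 7/3 (J(L) = 3 - ⅓*2 = 3 - ⅔ = 7/3)
O = -4162/3 (O = 6 + (41 - 3)*(7/3 - 39) = 6 + 38*(-110/3) = 6 - 4180/3 = -4162/3 ≈ -1387.3)
(7576 + 46254)/((-40 + 20*O) + (-23336 + 9490)) = (7576 + 46254)/((-40 + 20*(-4162/3)) + (-23336 + 9490)) = 53830/((-40 - 83240/3) - 13846) = 53830/(-83360/3 - 13846) = 53830/(-124898/3) = 53830*(-3/124898) = -80745/62449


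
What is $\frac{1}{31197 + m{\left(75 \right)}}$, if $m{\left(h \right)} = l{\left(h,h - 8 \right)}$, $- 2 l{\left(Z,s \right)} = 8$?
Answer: $\frac{1}{31193} \approx 3.2058 \cdot 10^{-5}$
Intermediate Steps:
$l{\left(Z,s \right)} = -4$ ($l{\left(Z,s \right)} = \left(- \frac{1}{2}\right) 8 = -4$)
$m{\left(h \right)} = -4$
$\frac{1}{31197 + m{\left(75 \right)}} = \frac{1}{31197 - 4} = \frac{1}{31193}$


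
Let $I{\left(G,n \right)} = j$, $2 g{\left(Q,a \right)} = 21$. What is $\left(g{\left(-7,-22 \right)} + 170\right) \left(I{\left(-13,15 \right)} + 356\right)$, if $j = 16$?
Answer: $67146$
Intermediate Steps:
$g{\left(Q,a \right)} = \frac{21}{2}$ ($g{\left(Q,a \right)} = \frac{1}{2} \cdot 21 = \frac{21}{2}$)
$I{\left(G,n \right)} = 16$
$\left(g{\left(-7,-22 \right)} + 170\right) \left(I{\left(-13,15 \right)} + 356\right) = \left(\frac{21}{2} + 170\right) \left(16 + 356\right) = \frac{361}{2} \cdot 372 = 67146$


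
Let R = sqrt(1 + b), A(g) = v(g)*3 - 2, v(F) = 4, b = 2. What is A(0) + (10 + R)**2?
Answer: 113 + 20*sqrt(3) ≈ 147.64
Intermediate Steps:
A(g) = 10 (A(g) = 4*3 - 2 = 12 - 2 = 10)
R = sqrt(3) (R = sqrt(1 + 2) = sqrt(3) ≈ 1.7320)
A(0) + (10 + R)**2 = 10 + (10 + sqrt(3))**2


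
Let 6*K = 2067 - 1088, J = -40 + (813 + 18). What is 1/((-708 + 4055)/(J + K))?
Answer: 5725/20082 ≈ 0.28508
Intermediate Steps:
J = 791 (J = -40 + 831 = 791)
K = 979/6 (K = (2067 - 1088)/6 = (1/6)*979 = 979/6 ≈ 163.17)
1/((-708 + 4055)/(J + K)) = 1/((-708 + 4055)/(791 + 979/6)) = 1/(3347/(5725/6)) = 1/(3347*(6/5725)) = 1/(20082/5725) = 5725/20082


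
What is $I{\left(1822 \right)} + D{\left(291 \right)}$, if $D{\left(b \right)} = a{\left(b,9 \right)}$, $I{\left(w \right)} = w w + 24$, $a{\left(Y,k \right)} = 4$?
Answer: $3319712$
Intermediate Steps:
$I{\left(w \right)} = 24 + w^{2}$ ($I{\left(w \right)} = w^{2} + 24 = 24 + w^{2}$)
$D{\left(b \right)} = 4$
$I{\left(1822 \right)} + D{\left(291 \right)} = \left(24 + 1822^{2}\right) + 4 = \left(24 + 3319684\right) + 4 = 3319708 + 4 = 3319712$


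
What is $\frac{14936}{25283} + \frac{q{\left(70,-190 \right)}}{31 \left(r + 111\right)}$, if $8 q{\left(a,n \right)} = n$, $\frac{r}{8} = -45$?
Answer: $\frac{463565821}{780637908} \approx 0.59383$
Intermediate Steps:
$r = -360$ ($r = 8 \left(-45\right) = -360$)
$q{\left(a,n \right)} = \frac{n}{8}$
$\frac{14936}{25283} + \frac{q{\left(70,-190 \right)}}{31 \left(r + 111\right)} = \frac{14936}{25283} + \frac{\frac{1}{8} \left(-190\right)}{31 \left(-360 + 111\right)} = 14936 \cdot \frac{1}{25283} - \frac{95}{4 \cdot 31 \left(-249\right)} = \frac{14936}{25283} - \frac{95}{4 \left(-7719\right)} = \frac{14936}{25283} - - \frac{95}{30876} = \frac{14936}{25283} + \frac{95}{30876} = \frac{463565821}{780637908}$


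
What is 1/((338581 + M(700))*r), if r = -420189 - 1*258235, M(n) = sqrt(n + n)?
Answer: -338581/77772554612234264 + 5*sqrt(14)/38886277306117132 ≈ -4.3530e-12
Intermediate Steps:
M(n) = sqrt(2)*sqrt(n) (M(n) = sqrt(2*n) = sqrt(2)*sqrt(n))
r = -678424 (r = -420189 - 258235 = -678424)
1/((338581 + M(700))*r) = 1/((338581 + sqrt(2)*sqrt(700))*(-678424)) = -1/678424/(338581 + sqrt(2)*(10*sqrt(7))) = -1/678424/(338581 + 10*sqrt(14)) = -1/(678424*(338581 + 10*sqrt(14)))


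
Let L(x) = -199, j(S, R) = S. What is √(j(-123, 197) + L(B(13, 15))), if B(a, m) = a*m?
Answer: I*√322 ≈ 17.944*I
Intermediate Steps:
√(j(-123, 197) + L(B(13, 15))) = √(-123 - 199) = √(-322) = I*√322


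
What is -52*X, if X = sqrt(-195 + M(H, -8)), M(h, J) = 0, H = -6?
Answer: -52*I*sqrt(195) ≈ -726.14*I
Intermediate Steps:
X = I*sqrt(195) (X = sqrt(-195 + 0) = sqrt(-195) = I*sqrt(195) ≈ 13.964*I)
-52*X = -52*I*sqrt(195)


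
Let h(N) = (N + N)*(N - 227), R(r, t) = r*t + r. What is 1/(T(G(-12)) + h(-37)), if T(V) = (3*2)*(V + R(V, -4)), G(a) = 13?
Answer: 1/19380 ≈ 5.1600e-5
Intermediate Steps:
R(r, t) = r + r*t
T(V) = -12*V (T(V) = (3*2)*(V + V*(1 - 4)) = 6*(V + V*(-3)) = 6*(V - 3*V) = 6*(-2*V) = -12*V)
h(N) = 2*N*(-227 + N) (h(N) = (2*N)*(-227 + N) = 2*N*(-227 + N))
1/(T(G(-12)) + h(-37)) = 1/(-12*13 + 2*(-37)*(-227 - 37)) = 1/(-156 + 2*(-37)*(-264)) = 1/(-156 + 19536) = 1/19380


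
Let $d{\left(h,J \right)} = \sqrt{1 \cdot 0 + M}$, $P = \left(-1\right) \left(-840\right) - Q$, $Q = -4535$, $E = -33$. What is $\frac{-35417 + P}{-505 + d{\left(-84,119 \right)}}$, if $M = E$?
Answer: $\frac{7585605}{127529} + \frac{15021 i \sqrt{33}}{127529} \approx 59.481 + 0.67662 i$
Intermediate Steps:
$M = -33$
$P = 5375$ ($P = \left(-1\right) \left(-840\right) - -4535 = 840 + 4535 = 5375$)
$d{\left(h,J \right)} = i \sqrt{33}$ ($d{\left(h,J \right)} = \sqrt{1 \cdot 0 - 33} = \sqrt{0 - 33} = \sqrt{-33} = i \sqrt{33}$)
$\frac{-35417 + P}{-505 + d{\left(-84,119 \right)}} = \frac{-35417 + 5375}{-505 + i \sqrt{33}} = - \frac{30042}{-505 + i \sqrt{33}}$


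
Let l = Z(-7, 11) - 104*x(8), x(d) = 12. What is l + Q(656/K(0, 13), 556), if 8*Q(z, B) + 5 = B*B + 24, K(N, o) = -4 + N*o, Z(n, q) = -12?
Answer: 299075/8 ≈ 37384.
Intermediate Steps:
Q(z, B) = 19/8 + B²/8 (Q(z, B) = -5/8 + (B*B + 24)/8 = -5/8 + (B² + 24)/8 = -5/8 + (24 + B²)/8 = -5/8 + (3 + B²/8) = 19/8 + B²/8)
l = -1260 (l = -12 - 104*12 = -12 - 1248 = -1260)
l + Q(656/K(0, 13), 556) = -1260 + (19/8 + (⅛)*556²) = -1260 + (19/8 + (⅛)*309136) = -1260 + (19/8 + 38642) = -1260 + 309155/8 = 299075/8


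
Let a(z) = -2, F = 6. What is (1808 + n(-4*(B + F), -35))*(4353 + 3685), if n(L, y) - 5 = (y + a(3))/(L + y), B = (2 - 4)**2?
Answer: 1093264456/75 ≈ 1.4577e+7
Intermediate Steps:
B = 4 (B = (-2)**2 = 4)
n(L, y) = 5 + (-2 + y)/(L + y) (n(L, y) = 5 + (y - 2)/(L + y) = 5 + (-2 + y)/(L + y))
(1808 + n(-4*(B + F), -35))*(4353 + 3685) = (1808 + (-2 + 5*(-4*(4 + 6)) + 6*(-35))/(-4*(4 + 6) - 35))*(4353 + 3685) = (1808 + (-2 + 5*(-4*10) - 210)/(-4*10 - 35))*8038 = (1808 + (-2 + 5*(-40) - 210)/(-40 - 35))*8038 = (1808 + (-2 - 200 - 210)/(-75))*8038 = (1808 - 1/75*(-412))*8038 = (1808 + 412/75)*8038 = (136012/75)*8038 = 1093264456/75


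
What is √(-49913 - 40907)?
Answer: 2*I*√22705 ≈ 301.36*I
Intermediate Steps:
√(-49913 - 40907) = √(-90820) = 2*I*√22705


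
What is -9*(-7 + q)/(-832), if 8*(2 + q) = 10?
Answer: -279/3328 ≈ -0.083834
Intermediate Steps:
q = -3/4 (q = -2 + (1/8)*10 = -2 + 5/4 = -3/4 ≈ -0.75000)
-9*(-7 + q)/(-832) = -9*(-7 - 3/4)/(-832) = -9*(-31/4)*(-1/832) = (279/4)*(-1/832) = -279/3328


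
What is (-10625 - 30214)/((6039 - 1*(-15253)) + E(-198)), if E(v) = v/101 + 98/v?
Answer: -408349161/212874157 ≈ -1.9183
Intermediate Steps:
E(v) = 98/v + v/101 (E(v) = v*(1/101) + 98/v = v/101 + 98/v = 98/v + v/101)
(-10625 - 30214)/((6039 - 1*(-15253)) + E(-198)) = (-10625 - 30214)/((6039 - 1*(-15253)) + (98/(-198) + (1/101)*(-198))) = -40839/((6039 + 15253) + (98*(-1/198) - 198/101)) = -40839/(21292 + (-49/99 - 198/101)) = -40839/(21292 - 24551/9999) = -40839/212874157/9999 = -40839*9999/212874157 = -408349161/212874157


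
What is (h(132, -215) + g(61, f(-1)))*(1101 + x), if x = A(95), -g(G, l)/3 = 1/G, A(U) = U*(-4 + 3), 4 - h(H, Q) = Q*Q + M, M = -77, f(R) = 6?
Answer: -2831675722/61 ≈ -4.6421e+7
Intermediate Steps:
h(H, Q) = 81 - Q² (h(H, Q) = 4 - (Q*Q - 77) = 4 - (Q² - 77) = 4 - (-77 + Q²) = 4 + (77 - Q²) = 81 - Q²)
A(U) = -U (A(U) = U*(-1) = -U)
g(G, l) = -3/G
x = -95 (x = -1*95 = -95)
(h(132, -215) + g(61, f(-1)))*(1101 + x) = ((81 - 1*(-215)²) - 3/61)*(1101 - 95) = ((81 - 1*46225) - 3*1/61)*1006 = ((81 - 46225) - 3/61)*1006 = (-46144 - 3/61)*1006 = -2814787/61*1006 = -2831675722/61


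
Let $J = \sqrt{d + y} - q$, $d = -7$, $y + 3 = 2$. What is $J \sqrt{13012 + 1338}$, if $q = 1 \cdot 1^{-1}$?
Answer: $- 5 \sqrt{574} + 20 i \sqrt{287} \approx -119.79 + 338.82 i$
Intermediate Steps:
$y = -1$ ($y = -3 + 2 = -1$)
$q = 1$ ($q = 1 \cdot 1 = 1$)
$J = -1 + 2 i \sqrt{2}$ ($J = \sqrt{-7 - 1} - 1 = \sqrt{-8} - 1 = 2 i \sqrt{2} - 1 = -1 + 2 i \sqrt{2} \approx -1.0 + 2.8284 i$)
$J \sqrt{13012 + 1338} = \left(-1 + 2 i \sqrt{2}\right) \sqrt{13012 + 1338} = \left(-1 + 2 i \sqrt{2}\right) \sqrt{14350} = \left(-1 + 2 i \sqrt{2}\right) 5 \sqrt{574} = 5 \sqrt{574} \left(-1 + 2 i \sqrt{2}\right)$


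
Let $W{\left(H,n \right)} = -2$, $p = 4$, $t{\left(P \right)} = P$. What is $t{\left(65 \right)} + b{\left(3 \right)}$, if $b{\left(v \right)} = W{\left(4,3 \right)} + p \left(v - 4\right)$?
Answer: $59$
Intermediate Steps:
$b{\left(v \right)} = -18 + 4 v$ ($b{\left(v \right)} = -2 + 4 \left(v - 4\right) = -2 + 4 \left(-4 + v\right) = -2 + \left(-16 + 4 v\right) = -18 + 4 v$)
$t{\left(65 \right)} + b{\left(3 \right)} = 65 + \left(-18 + 4 \cdot 3\right) = 65 + \left(-18 + 12\right) = 65 - 6 = 59$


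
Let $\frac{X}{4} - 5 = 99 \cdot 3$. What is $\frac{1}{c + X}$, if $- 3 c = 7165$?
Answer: $- \frac{3}{3541} \approx -0.00084722$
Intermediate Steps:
$c = - \frac{7165}{3}$ ($c = \left(- \frac{1}{3}\right) 7165 = - \frac{7165}{3} \approx -2388.3$)
$X = 1208$ ($X = 20 + 4 \cdot 99 \cdot 3 = 20 + 4 \cdot 297 = 20 + 1188 = 1208$)
$\frac{1}{c + X} = \frac{1}{- \frac{7165}{3} + 1208} = \frac{1}{- \frac{3541}{3}} = - \frac{3}{3541}$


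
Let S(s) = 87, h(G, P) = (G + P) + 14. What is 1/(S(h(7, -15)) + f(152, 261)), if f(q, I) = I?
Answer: 1/348 ≈ 0.0028736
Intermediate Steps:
h(G, P) = 14 + G + P
1/(S(h(7, -15)) + f(152, 261)) = 1/(87 + 261) = 1/348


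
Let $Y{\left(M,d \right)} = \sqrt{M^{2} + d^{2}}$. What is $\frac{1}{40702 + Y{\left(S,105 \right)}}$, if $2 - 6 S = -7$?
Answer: $\frac{162808}{6626567107} - \frac{78 \sqrt{29}}{6626567107} \approx 2.4506 \cdot 10^{-5}$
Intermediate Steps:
$S = \frac{3}{2}$ ($S = \frac{1}{3} - - \frac{7}{6} = \frac{1}{3} + \frac{7}{6} = \frac{3}{2} \approx 1.5$)
$\frac{1}{40702 + Y{\left(S,105 \right)}} = \frac{1}{40702 + \sqrt{\left(\frac{3}{2}\right)^{2} + 105^{2}}} = \frac{1}{40702 + \sqrt{\frac{9}{4} + 11025}} = \frac{1}{40702 + \sqrt{\frac{44109}{4}}} = \frac{1}{40702 + \frac{39 \sqrt{29}}{2}}$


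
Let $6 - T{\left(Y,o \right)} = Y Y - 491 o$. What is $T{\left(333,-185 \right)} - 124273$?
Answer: $-325991$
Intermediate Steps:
$T{\left(Y,o \right)} = 6 - Y^{2} + 491 o$ ($T{\left(Y,o \right)} = 6 - \left(Y Y - 491 o\right) = 6 - \left(Y^{2} - 491 o\right) = 6 - Y^{2} + 491 o$)
$T{\left(333,-185 \right)} - 124273 = \left(6 - 333^{2} + 491 \left(-185\right)\right) - 124273 = \left(6 - 110889 - 90835\right) - 124273 = -201718 - 124273 = -325991$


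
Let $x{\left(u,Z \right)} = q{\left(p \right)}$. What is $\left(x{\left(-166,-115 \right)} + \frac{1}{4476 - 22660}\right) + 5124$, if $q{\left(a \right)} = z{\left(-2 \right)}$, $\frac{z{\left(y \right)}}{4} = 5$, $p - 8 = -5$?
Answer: $\frac{93538495}{18184} \approx 5144.0$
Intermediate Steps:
$p = 3$ ($p = 8 - 5 = 3$)
$z{\left(y \right)} = 20$ ($z{\left(y \right)} = 4 \cdot 5 = 20$)
$q{\left(a \right)} = 20$
$x{\left(u,Z \right)} = 20$
$\left(x{\left(-166,-115 \right)} + \frac{1}{4476 - 22660}\right) + 5124 = \left(20 + \frac{1}{4476 - 22660}\right) + 5124 = \left(20 + \frac{1}{-18184}\right) + 5124 = \left(20 - \frac{1}{18184}\right) + 5124 = \frac{363679}{18184} + 5124 = \frac{93538495}{18184}$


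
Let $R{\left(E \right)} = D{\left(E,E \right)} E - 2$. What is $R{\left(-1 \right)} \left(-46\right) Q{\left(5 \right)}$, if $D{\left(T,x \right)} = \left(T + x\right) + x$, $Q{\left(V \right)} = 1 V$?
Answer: $-230$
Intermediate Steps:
$Q{\left(V \right)} = V$
$D{\left(T,x \right)} = T + 2 x$
$R{\left(E \right)} = -2 + 3 E^{2}$ ($R{\left(E \right)} = \left(E + 2 E\right) E - 2 = 3 E E + \left(-2 + 0\right) = 3 E^{2} - 2 = -2 + 3 E^{2}$)
$R{\left(-1 \right)} \left(-46\right) Q{\left(5 \right)} = \left(-2 + 3 \left(-1\right)^{2}\right) \left(-46\right) 5 = \left(-2 + 3 \cdot 1\right) \left(-46\right) 5 = \left(-2 + 3\right) \left(-46\right) 5 = 1 \left(-46\right) 5 = \left(-46\right) 5 = -230$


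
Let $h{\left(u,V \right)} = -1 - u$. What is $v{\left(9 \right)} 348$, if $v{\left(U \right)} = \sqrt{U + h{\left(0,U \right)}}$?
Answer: $696 \sqrt{2} \approx 984.29$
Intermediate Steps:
$v{\left(U \right)} = \sqrt{-1 + U}$ ($v{\left(U \right)} = \sqrt{U - 1} = \sqrt{-1 + U}$)
$v{\left(9 \right)} 348 = \sqrt{-1 + 9} \cdot 348 = \sqrt{8} \cdot 348 = 2 \sqrt{2} \cdot 348 = 696 \sqrt{2}$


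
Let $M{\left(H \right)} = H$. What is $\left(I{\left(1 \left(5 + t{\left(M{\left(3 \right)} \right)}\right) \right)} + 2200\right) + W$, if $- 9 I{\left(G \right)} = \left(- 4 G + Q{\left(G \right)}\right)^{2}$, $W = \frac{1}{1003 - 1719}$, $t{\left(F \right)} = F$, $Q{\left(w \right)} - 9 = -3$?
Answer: $\frac{13692775}{6444} \approx 2124.9$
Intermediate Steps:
$Q{\left(w \right)} = 6$ ($Q{\left(w \right)} = 9 - 3 = 6$)
$W = - \frac{1}{716}$ ($W = \frac{1}{-716} = - \frac{1}{716} \approx -0.0013966$)
$I{\left(G \right)} = - \frac{\left(6 - 4 G\right)^{2}}{9}$ ($I{\left(G \right)} = - \frac{\left(- 4 G + 6\right)^{2}}{9} = - \frac{\left(6 - 4 G\right)^{2}}{9}$)
$\left(I{\left(1 \left(5 + t{\left(M{\left(3 \right)} \right)}\right) \right)} + 2200\right) + W = \left(- \frac{4 \left(-3 + 2 \cdot 1 \left(5 + 3\right)\right)^{2}}{9} + 2200\right) - \frac{1}{716} = \left(- \frac{4 \left(-3 + 2 \cdot 1 \cdot 8\right)^{2}}{9} + 2200\right) - \frac{1}{716} = \left(- \frac{4 \left(-3 + 2 \cdot 8\right)^{2}}{9} + 2200\right) - \frac{1}{716} = \left(- \frac{4 \left(-3 + 16\right)^{2}}{9} + 2200\right) - \frac{1}{716} = \left(- \frac{4 \cdot 13^{2}}{9} + 2200\right) - \frac{1}{716} = \left(\left(- \frac{4}{9}\right) 169 + 2200\right) - \frac{1}{716} = \left(- \frac{676}{9} + 2200\right) - \frac{1}{716} = \frac{19124}{9} - \frac{1}{716} = \frac{13692775}{6444}$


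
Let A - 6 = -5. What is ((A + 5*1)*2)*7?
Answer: 84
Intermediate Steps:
A = 1 (A = 6 - 5 = 1)
((A + 5*1)*2)*7 = ((1 + 5*1)*2)*7 = ((1 + 5)*2)*7 = (6*2)*7 = 12*7 = 84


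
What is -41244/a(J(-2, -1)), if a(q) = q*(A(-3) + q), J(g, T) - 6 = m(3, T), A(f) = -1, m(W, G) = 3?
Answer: -3437/6 ≈ -572.83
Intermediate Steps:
J(g, T) = 9 (J(g, T) = 6 + 3 = 9)
a(q) = q*(-1 + q)
-41244/a(J(-2, -1)) = -41244*1/(9*(-1 + 9)) = -41244/(9*8) = -41244/72 = -41244*1/72 = -3437/6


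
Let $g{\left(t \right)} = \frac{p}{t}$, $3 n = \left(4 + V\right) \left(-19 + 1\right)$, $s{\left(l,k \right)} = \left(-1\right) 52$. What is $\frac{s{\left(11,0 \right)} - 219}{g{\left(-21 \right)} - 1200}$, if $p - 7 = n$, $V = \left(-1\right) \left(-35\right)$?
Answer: $\frac{5691}{24973} \approx 0.22789$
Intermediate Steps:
$s{\left(l,k \right)} = -52$
$V = 35$
$n = -234$ ($n = \frac{\left(4 + 35\right) \left(-19 + 1\right)}{3} = \frac{39 \left(-18\right)}{3} = \frac{1}{3} \left(-702\right) = -234$)
$p = -227$ ($p = 7 - 234 = -227$)
$g{\left(t \right)} = - \frac{227}{t}$
$\frac{s{\left(11,0 \right)} - 219}{g{\left(-21 \right)} - 1200} = \frac{-52 - 219}{- \frac{227}{-21} - 1200} = - \frac{271}{\left(-227\right) \left(- \frac{1}{21}\right) - 1200} = - \frac{271}{\frac{227}{21} - 1200} = - \frac{271}{- \frac{24973}{21}} = \left(-271\right) \left(- \frac{21}{24973}\right) = \frac{5691}{24973}$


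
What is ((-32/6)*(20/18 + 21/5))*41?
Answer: -156784/135 ≈ -1161.4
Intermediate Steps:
((-32/6)*(20/18 + 21/5))*41 = ((-32*⅙)*(20*(1/18) + 21*(⅕)))*41 = -16*(10/9 + 21/5)/3*41 = -16/3*239/45*41 = -3824/135*41 = -156784/135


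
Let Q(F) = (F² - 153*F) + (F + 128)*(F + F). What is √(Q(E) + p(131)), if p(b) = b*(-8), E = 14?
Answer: √982 ≈ 31.337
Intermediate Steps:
p(b) = -8*b
Q(F) = F² - 153*F + 2*F*(128 + F) (Q(F) = (F² - 153*F) + (128 + F)*(2*F) = (F² - 153*F) + 2*F*(128 + F) = F² - 153*F + 2*F*(128 + F))
√(Q(E) + p(131)) = √(14*(103 + 3*14) - 8*131) = √(14*(103 + 42) - 1048) = √(14*145 - 1048) = √(2030 - 1048) = √982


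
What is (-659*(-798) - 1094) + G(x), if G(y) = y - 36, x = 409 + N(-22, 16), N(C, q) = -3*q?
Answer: 525113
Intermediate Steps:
x = 361 (x = 409 - 3*16 = 409 - 48 = 361)
G(y) = -36 + y
(-659*(-798) - 1094) + G(x) = (-659*(-798) - 1094) + (-36 + 361) = (525882 - 1094) + 325 = 524788 + 325 = 525113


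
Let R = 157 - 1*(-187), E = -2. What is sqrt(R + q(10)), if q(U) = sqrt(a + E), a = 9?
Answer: sqrt(344 + sqrt(7)) ≈ 18.618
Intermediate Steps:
R = 344 (R = 157 + 187 = 344)
q(U) = sqrt(7) (q(U) = sqrt(9 - 2) = sqrt(7))
sqrt(R + q(10)) = sqrt(344 + sqrt(7))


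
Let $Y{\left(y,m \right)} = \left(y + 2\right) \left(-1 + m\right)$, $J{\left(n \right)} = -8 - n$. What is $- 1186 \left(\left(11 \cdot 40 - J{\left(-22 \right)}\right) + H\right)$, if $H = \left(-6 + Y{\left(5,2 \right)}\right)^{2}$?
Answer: $-506422$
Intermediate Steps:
$Y{\left(y,m \right)} = \left(-1 + m\right) \left(2 + y\right)$ ($Y{\left(y,m \right)} = \left(2 + y\right) \left(-1 + m\right) = \left(-1 + m\right) \left(2 + y\right)$)
$H = 1$ ($H = \left(-6 + \left(-2 - 5 + 2 \cdot 2 + 2 \cdot 5\right)\right)^{2} = \left(-6 + \left(-2 - 5 + 4 + 10\right)\right)^{2} = \left(-6 + 7\right)^{2} = 1^{2} = 1$)
$- 1186 \left(\left(11 \cdot 40 - J{\left(-22 \right)}\right) + H\right) = - 1186 \left(\left(11 \cdot 40 - \left(-8 - -22\right)\right) + 1\right) = - 1186 \left(\left(440 - \left(-8 + 22\right)\right) + 1\right) = - 1186 \left(\left(440 - 14\right) + 1\right) = - 1186 \left(426 + 1\right) = \left(-1186\right) 427 = -506422$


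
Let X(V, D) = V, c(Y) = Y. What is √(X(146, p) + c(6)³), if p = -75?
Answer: √362 ≈ 19.026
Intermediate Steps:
√(X(146, p) + c(6)³) = √(146 + 6³) = √(146 + 216) = √362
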